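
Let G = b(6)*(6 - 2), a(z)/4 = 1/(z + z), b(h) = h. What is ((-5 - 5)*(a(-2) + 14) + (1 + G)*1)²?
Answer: 11025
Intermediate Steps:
a(z) = 2/z (a(z) = 4/(z + z) = 4/((2*z)) = 4*(1/(2*z)) = 2/z)
G = 24 (G = 6*(6 - 2) = 6*4 = 24)
((-5 - 5)*(a(-2) + 14) + (1 + G)*1)² = ((-5 - 5)*(2/(-2) + 14) + (1 + 24)*1)² = (-10*(2*(-½) + 14) + 25*1)² = (-10*(-1 + 14) + 25)² = (-10*13 + 25)² = (-130 + 25)² = (-105)² = 11025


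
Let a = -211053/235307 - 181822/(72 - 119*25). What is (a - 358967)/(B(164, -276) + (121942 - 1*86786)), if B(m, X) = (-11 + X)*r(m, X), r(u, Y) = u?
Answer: 61291707465303/2034260546138 ≈ 30.130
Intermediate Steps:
B(m, X) = m*(-11 + X) (B(m, X) = (-11 + X)*m = m*(-11 + X))
a = 42171302495/683096221 (a = -211053*1/235307 - 181822/(72 - 2975) = -211053/235307 - 181822/(-2903) = -211053/235307 - 181822*(-1/2903) = -211053/235307 + 181822/2903 = 42171302495/683096221 ≈ 61.736)
(a - 358967)/(B(164, -276) + (121942 - 1*86786)) = (42171302495/683096221 - 358967)/(164*(-11 - 276) + (121942 - 1*86786)) = -245166829861212/(683096221*(164*(-287) + (121942 - 86786))) = -245166829861212/(683096221*(-47068 + 35156)) = -245166829861212/683096221/(-11912) = -245166829861212/683096221*(-1/11912) = 61291707465303/2034260546138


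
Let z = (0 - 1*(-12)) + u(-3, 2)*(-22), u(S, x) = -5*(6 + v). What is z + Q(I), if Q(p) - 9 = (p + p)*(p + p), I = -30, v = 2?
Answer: 4501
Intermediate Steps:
u(S, x) = -40 (u(S, x) = -5*(6 + 2) = -5*8 = -40)
z = 892 (z = (0 - 1*(-12)) - 40*(-22) = (0 + 12) + 880 = 12 + 880 = 892)
Q(p) = 9 + 4*p**2 (Q(p) = 9 + (p + p)*(p + p) = 9 + (2*p)*(2*p) = 9 + 4*p**2)
z + Q(I) = 892 + (9 + 4*(-30)**2) = 892 + (9 + 4*900) = 892 + (9 + 3600) = 892 + 3609 = 4501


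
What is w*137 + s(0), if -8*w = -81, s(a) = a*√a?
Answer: 11097/8 ≈ 1387.1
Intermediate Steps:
s(a) = a^(3/2)
w = 81/8 (w = -⅛*(-81) = 81/8 ≈ 10.125)
w*137 + s(0) = (81/8)*137 + 0^(3/2) = 11097/8 + 0 = 11097/8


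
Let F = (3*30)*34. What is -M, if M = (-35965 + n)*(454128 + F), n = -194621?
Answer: 105421152168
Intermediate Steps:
F = 3060 (F = 90*34 = 3060)
M = -105421152168 (M = (-35965 - 194621)*(454128 + 3060) = -230586*457188 = -105421152168)
-M = -1*(-105421152168) = 105421152168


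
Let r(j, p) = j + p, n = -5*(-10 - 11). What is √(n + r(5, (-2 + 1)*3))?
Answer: √107 ≈ 10.344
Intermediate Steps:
n = 105 (n = -5*(-21) = 105)
√(n + r(5, (-2 + 1)*3)) = √(105 + (5 + (-2 + 1)*3)) = √(105 + (5 - 1*3)) = √(105 + (5 - 3)) = √(105 + 2) = √107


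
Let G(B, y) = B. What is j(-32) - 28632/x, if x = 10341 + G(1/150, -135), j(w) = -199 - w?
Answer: -263337017/1551151 ≈ -169.77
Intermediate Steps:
x = 1551151/150 (x = 10341 + 1/150 = 1551151/150 ≈ 10341.)
j(-32) - 28632/x = (-199 - 1*(-32)) - 28632/1551151/150 = (-199 + 32) - 28632*150/1551151 = -167 - 1*4294800/1551151 = -167 - 4294800/1551151 = -263337017/1551151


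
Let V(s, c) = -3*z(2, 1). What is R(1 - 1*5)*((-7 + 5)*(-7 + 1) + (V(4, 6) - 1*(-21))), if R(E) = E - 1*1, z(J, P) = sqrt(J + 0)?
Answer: -165 + 15*sqrt(2) ≈ -143.79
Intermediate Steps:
z(J, P) = sqrt(J)
R(E) = -1 + E (R(E) = E - 1 = -1 + E)
V(s, c) = -3*sqrt(2)
R(1 - 1*5)*((-7 + 5)*(-7 + 1) + (V(4, 6) - 1*(-21))) = (-1 + (1 - 1*5))*((-7 + 5)*(-7 + 1) + (-3*sqrt(2) - 1*(-21))) = (-1 + (1 - 5))*(-2*(-6) + (-3*sqrt(2) + 21)) = (-1 - 4)*(12 + (21 - 3*sqrt(2))) = -5*(33 - 3*sqrt(2)) = -165 + 15*sqrt(2)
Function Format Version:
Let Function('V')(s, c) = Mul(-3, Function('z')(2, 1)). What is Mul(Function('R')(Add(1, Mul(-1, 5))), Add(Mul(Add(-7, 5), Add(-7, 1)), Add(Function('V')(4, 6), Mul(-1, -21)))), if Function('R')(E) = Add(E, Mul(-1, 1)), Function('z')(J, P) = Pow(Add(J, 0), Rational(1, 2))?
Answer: Add(-165, Mul(15, Pow(2, Rational(1, 2)))) ≈ -143.79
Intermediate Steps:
Function('z')(J, P) = Pow(J, Rational(1, 2))
Function('R')(E) = Add(-1, E) (Function('R')(E) = Add(E, -1) = Add(-1, E))
Function('V')(s, c) = Mul(-3, Pow(2, Rational(1, 2)))
Mul(Function('R')(Add(1, Mul(-1, 5))), Add(Mul(Add(-7, 5), Add(-7, 1)), Add(Function('V')(4, 6), Mul(-1, -21)))) = Mul(Add(-1, Add(1, Mul(-1, 5))), Add(Mul(Add(-7, 5), Add(-7, 1)), Add(Mul(-3, Pow(2, Rational(1, 2))), Mul(-1, -21)))) = Mul(Add(-1, Add(1, -5)), Add(Mul(-2, -6), Add(Mul(-3, Pow(2, Rational(1, 2))), 21))) = Mul(Add(-1, -4), Add(12, Add(21, Mul(-3, Pow(2, Rational(1, 2)))))) = Mul(-5, Add(33, Mul(-3, Pow(2, Rational(1, 2))))) = Add(-165, Mul(15, Pow(2, Rational(1, 2))))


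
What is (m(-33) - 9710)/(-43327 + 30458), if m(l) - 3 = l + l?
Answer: 9773/12869 ≈ 0.75942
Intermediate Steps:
m(l) = 3 + 2*l (m(l) = 3 + (l + l) = 3 + 2*l)
(m(-33) - 9710)/(-43327 + 30458) = ((3 + 2*(-33)) - 9710)/(-43327 + 30458) = ((3 - 66) - 9710)/(-12869) = (-63 - 9710)*(-1/12869) = -9773*(-1/12869) = 9773/12869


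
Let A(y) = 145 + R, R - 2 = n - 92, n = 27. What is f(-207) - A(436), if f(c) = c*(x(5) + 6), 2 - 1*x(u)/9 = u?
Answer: 4265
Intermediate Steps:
R = -63 (R = 2 + (27 - 92) = 2 - 65 = -63)
x(u) = 18 - 9*u
A(y) = 82 (A(y) = 145 - 63 = 82)
f(c) = -21*c (f(c) = c*((18 - 9*5) + 6) = c*((18 - 45) + 6) = c*(-27 + 6) = c*(-21) = -21*c)
f(-207) - A(436) = -21*(-207) - 1*82 = 4347 - 82 = 4265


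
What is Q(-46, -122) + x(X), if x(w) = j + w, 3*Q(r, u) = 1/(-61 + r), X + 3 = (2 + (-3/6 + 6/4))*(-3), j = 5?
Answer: -2248/321 ≈ -7.0031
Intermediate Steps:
X = -12 (X = -3 + (2 + (-3/6 + 6/4))*(-3) = -3 + (2 + (-3*1/6 + 6*(1/4)))*(-3) = -3 + (2 + (-1/2 + 3/2))*(-3) = -3 + (2 + 1)*(-3) = -3 + 3*(-3) = -3 - 9 = -12)
Q(r, u) = 1/(3*(-61 + r))
x(w) = 5 + w
Q(-46, -122) + x(X) = 1/(3*(-61 - 46)) + (5 - 12) = (1/3)/(-107) - 7 = (1/3)*(-1/107) - 7 = -1/321 - 7 = -2248/321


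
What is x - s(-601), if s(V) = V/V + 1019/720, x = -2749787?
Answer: -1979848379/720 ≈ -2.7498e+6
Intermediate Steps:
s(V) = 1739/720 (s(V) = 1 + 1019*(1/720) = 1 + 1019/720 = 1739/720)
x - s(-601) = -2749787 - 1*1739/720 = -2749787 - 1739/720 = -1979848379/720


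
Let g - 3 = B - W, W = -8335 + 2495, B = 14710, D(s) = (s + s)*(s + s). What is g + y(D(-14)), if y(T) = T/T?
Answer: 20554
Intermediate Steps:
D(s) = 4*s² (D(s) = (2*s)*(2*s) = 4*s²)
y(T) = 1
W = -5840
g = 20553 (g = 3 + (14710 - 1*(-5840)) = 3 + (14710 + 5840) = 3 + 20550 = 20553)
g + y(D(-14)) = 20553 + 1 = 20554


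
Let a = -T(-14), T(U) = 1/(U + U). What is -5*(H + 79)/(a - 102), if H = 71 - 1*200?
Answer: -1400/571 ≈ -2.4518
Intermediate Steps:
T(U) = 1/(2*U)
H = -129 (H = 71 - 200 = -129)
a = 1/28 (a = -1/(2*(-14)) = -(-1)/(2*14) = -1*(-1/28) = 1/28 ≈ 0.035714)
-5*(H + 79)/(a - 102) = -5*(-129 + 79)/(1/28 - 102) = -(-250)/(-2855/28) = -(-250)*(-28)/2855 = -5*280/571 = -1400/571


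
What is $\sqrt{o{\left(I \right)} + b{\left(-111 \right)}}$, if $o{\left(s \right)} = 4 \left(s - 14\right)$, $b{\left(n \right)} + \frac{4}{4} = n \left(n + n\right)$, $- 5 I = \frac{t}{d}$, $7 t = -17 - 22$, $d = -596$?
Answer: $\frac{4 \sqrt{41788686765}}{5215} \approx 156.8$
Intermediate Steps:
$t = - \frac{39}{7}$ ($t = \frac{-17 - 22}{7} = \frac{1}{7} \left(-39\right) = - \frac{39}{7} \approx -5.5714$)
$I = - \frac{39}{20860}$ ($I = - \frac{\left(- \frac{39}{7}\right) \frac{1}{-596}}{5} = - \frac{\left(- \frac{39}{7}\right) \left(- \frac{1}{596}\right)}{5} = \left(- \frac{1}{5}\right) \frac{39}{4172} = - \frac{39}{20860} \approx -0.0018696$)
$b{\left(n \right)} = -1 + 2 n^{2}$ ($b{\left(n \right)} = -1 + n \left(n + n\right) = -1 + n 2 n = -1 + 2 n^{2}$)
$o{\left(s \right)} = -56 + 4 s$ ($o{\left(s \right)} = 4 \left(-14 + s\right) = -56 + 4 s$)
$\sqrt{o{\left(I \right)} + b{\left(-111 \right)}} = \sqrt{\left(-56 + 4 \left(- \frac{39}{20860}\right)\right) - \left(1 - 2 \left(-111\right)^{2}\right)} = \sqrt{\left(-56 - \frac{39}{5215}\right) + \left(-1 + 2 \cdot 12321\right)} = \sqrt{- \frac{292079}{5215} + \left(-1 + 24642\right)} = \sqrt{- \frac{292079}{5215} + 24641} = \sqrt{\frac{128210736}{5215}} = \frac{4 \sqrt{41788686765}}{5215}$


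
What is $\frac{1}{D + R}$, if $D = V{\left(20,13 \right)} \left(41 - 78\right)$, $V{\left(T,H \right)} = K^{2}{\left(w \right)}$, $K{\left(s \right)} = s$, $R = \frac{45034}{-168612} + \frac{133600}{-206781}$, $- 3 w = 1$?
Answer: $- \frac{17432878986}{87587871875} \approx -0.19903$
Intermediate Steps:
$w = - \frac{1}{3}$ ($w = \left(- \frac{1}{3}\right) 1 = - \frac{1}{3} \approx -0.33333$)
$R = - \frac{5306456459}{5810959662}$ ($R = 45034 \left(- \frac{1}{168612}\right) + 133600 \left(- \frac{1}{206781}\right) = - \frac{22517}{84306} - \frac{133600}{206781} = - \frac{5306456459}{5810959662} \approx -0.91318$)
$V{\left(T,H \right)} = \frac{1}{9}$ ($V{\left(T,H \right)} = \left(- \frac{1}{3}\right)^{2} = \frac{1}{9}$)
$D = - \frac{37}{9}$ ($D = \frac{41 - 78}{9} = \frac{1}{9} \left(-37\right) = - \frac{37}{9} \approx -4.1111$)
$\frac{1}{D + R} = \frac{1}{- \frac{37}{9} - \frac{5306456459}{5810959662}} = \frac{1}{- \frac{87587871875}{17432878986}} = - \frac{17432878986}{87587871875}$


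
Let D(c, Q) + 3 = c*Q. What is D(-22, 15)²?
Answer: 110889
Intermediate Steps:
D(c, Q) = -3 + Q*c (D(c, Q) = -3 + c*Q = -3 + Q*c)
D(-22, 15)² = (-3 + 15*(-22))² = (-3 - 330)² = (-333)² = 110889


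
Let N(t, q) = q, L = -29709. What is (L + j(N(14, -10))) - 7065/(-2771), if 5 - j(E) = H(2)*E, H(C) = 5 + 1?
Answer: -82136459/2771 ≈ -29641.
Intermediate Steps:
H(C) = 6
j(E) = 5 - 6*E
(L + j(N(14, -10))) - 7065/(-2771) = (-29709 + (5 - 6*(-10))) - 7065/(-2771) = (-29709 + (5 + 60)) - 7065*(-1/2771) = (-29709 + 65) + 7065/2771 = -29644 + 7065/2771 = -82136459/2771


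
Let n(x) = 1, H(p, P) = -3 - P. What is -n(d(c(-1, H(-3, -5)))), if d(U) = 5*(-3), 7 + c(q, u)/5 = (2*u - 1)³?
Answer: -1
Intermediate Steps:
c(q, u) = -35 + 5*(-1 + 2*u)³ (c(q, u) = -35 + 5*(2*u - 1)³ = -35 + 5*(-1 + 2*u)³)
d(U) = -15
-n(d(c(-1, H(-3, -5)))) = -1*1 = -1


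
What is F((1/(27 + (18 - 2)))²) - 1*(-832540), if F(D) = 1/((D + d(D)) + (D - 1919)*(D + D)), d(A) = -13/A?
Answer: 68422145250611119/82184814248 ≈ 8.3254e+5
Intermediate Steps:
F(D) = 1/(D - 13/D + 2*D*(-1919 + D)) (F(D) = 1/((D - 13/D) + (D - 1919)*(D + D)) = 1/((D - 13/D) + (-1919 + D)*(2*D)) = 1/((D - 13/D) + 2*D*(-1919 + D)) = 1/(D - 13/D + 2*D*(-1919 + D)))
F((1/(27 + (18 - 2)))²) - 1*(-832540) = -(1/(27 + (18 - 2)))²/(13 - ((1/(27 + (18 - 2)))²)²*(-3837 + 2*(1/(27 + (18 - 2)))²)) - 1*(-832540) = -(1/(27 + 16))²/(13 - ((1/(27 + 16))²)²*(-3837 + 2*(1/(27 + 16))²)) + 832540 = -(1/43)²/(13 - ((1/43)²)²*(-3837 + 2*(1/43)²)) + 832540 = -1*1/1849/(13 - (1/1849)²*(-3837 + 2*(1/1849))) + 832540 = -1*1/1849/(13 - 1*1/3418801*(-3837 + 2/1849)) + 832540 = -1*1/1849/(13 - 1*1/3418801*(-7094611/1849)) + 832540 = -1*1/1849/(13 + 7094611/6321363049) + 832540 = -1*1/1849/82184814248/6321363049 + 832540 = -1*1/1849*6321363049/82184814248 + 832540 = -3418801/82184814248 + 832540 = 68422145250611119/82184814248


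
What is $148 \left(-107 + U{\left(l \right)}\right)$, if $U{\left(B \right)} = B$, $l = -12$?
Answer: $-17612$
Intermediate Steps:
$148 \left(-107 + U{\left(l \right)}\right) = 148 \left(-107 - 12\right) = 148 \left(-119\right) = -17612$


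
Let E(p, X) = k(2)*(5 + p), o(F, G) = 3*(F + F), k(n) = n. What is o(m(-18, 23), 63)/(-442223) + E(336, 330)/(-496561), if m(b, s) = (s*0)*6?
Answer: -682/496561 ≈ -0.0013734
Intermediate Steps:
m(b, s) = 0 (m(b, s) = 0*6 = 0)
o(F, G) = 6*F (o(F, G) = 3*(2*F) = 6*F)
E(p, X) = 10 + 2*p (E(p, X) = 2*(5 + p) = 10 + 2*p)
o(m(-18, 23), 63)/(-442223) + E(336, 330)/(-496561) = (6*0)/(-442223) + (10 + 2*336)/(-496561) = 0*(-1/442223) + (10 + 672)*(-1/496561) = 0 + 682*(-1/496561) = 0 - 682/496561 = -682/496561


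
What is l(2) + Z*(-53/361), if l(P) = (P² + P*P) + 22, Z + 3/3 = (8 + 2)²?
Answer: 5583/361 ≈ 15.465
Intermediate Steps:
Z = 99 (Z = -1 + (8 + 2)² = -1 + 10² = -1 + 100 = 99)
l(P) = 22 + 2*P² (l(P) = (P² + P²) + 22 = 2*P² + 22 = 22 + 2*P²)
l(2) + Z*(-53/361) = (22 + 2*2²) + 99*(-53/361) = (22 + 2*4) + 99*(-53*1/361) = (22 + 8) + 99*(-53/361) = 30 - 5247/361 = 5583/361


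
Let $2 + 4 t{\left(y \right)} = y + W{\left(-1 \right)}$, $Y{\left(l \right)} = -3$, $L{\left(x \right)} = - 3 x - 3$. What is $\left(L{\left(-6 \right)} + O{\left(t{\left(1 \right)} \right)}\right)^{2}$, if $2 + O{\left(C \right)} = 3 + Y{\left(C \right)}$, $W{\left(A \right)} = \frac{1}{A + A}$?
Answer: $169$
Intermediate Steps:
$L{\left(x \right)} = -3 - 3 x$
$W{\left(A \right)} = \frac{1}{2 A}$
$t{\left(y \right)} = - \frac{5}{8} + \frac{y}{4}$ ($t{\left(y \right)} = - \frac{1}{2} + \frac{y + \frac{1}{2 \left(-1\right)}}{4} = - \frac{1}{2} + \frac{y + \frac{1}{2} \left(-1\right)}{4} = - \frac{1}{2} + \frac{y - \frac{1}{2}}{4} = - \frac{1}{2} + \frac{- \frac{1}{2} + y}{4} = - \frac{1}{2} + \left(- \frac{1}{8} + \frac{y}{4}\right) = - \frac{5}{8} + \frac{y}{4}$)
$O{\left(C \right)} = -2$ ($O{\left(C \right)} = -2 + \left(3 - 3\right) = -2 + 0 = -2$)
$\left(L{\left(-6 \right)} + O{\left(t{\left(1 \right)} \right)}\right)^{2} = \left(\left(-3 - -18\right) - 2\right)^{2} = \left(\left(-3 + 18\right) - 2\right)^{2} = \left(15 - 2\right)^{2} = 13^{2} = 169$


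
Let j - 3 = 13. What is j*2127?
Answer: 34032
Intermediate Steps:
j = 16 (j = 3 + 13 = 16)
j*2127 = 16*2127 = 34032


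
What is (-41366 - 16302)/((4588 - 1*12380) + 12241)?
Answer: -57668/4449 ≈ -12.962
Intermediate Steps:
(-41366 - 16302)/((4588 - 1*12380) + 12241) = -57668/((4588 - 12380) + 12241) = -57668/(-7792 + 12241) = -57668/4449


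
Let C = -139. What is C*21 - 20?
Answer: -2939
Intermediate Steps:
C*21 - 20 = -139*21 - 20 = -2919 - 20 = -2939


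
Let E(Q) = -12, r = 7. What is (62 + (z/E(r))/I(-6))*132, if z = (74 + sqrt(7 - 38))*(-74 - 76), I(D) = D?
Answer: -12166 - 275*I*sqrt(31) ≈ -12166.0 - 1531.1*I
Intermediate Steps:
z = -11100 - 150*I*sqrt(31) (z = (74 + sqrt(-31))*(-150) = (74 + I*sqrt(31))*(-150) = -11100 - 150*I*sqrt(31) ≈ -11100.0 - 835.17*I)
(62 + (z/E(r))/I(-6))*132 = (62 + ((-11100 - 150*I*sqrt(31))/(-12))/(-6))*132 = (62 + ((-11100 - 150*I*sqrt(31))*(-1/12))*(-1/6))*132 = (62 + (925 + 25*I*sqrt(31)/2)*(-1/6))*132 = (62 + (-925/6 - 25*I*sqrt(31)/12))*132 = (-553/6 - 25*I*sqrt(31)/12)*132 = -12166 - 275*I*sqrt(31)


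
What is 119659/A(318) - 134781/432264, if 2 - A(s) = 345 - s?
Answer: -17242549167/3602200 ≈ -4786.7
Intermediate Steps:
A(s) = -343 + s (A(s) = 2 - (345 - s) = 2 + (-345 + s) = -343 + s)
119659/A(318) - 134781/432264 = 119659/(-343 + 318) - 134781/432264 = 119659/(-25) - 134781*1/432264 = 119659*(-1/25) - 44927/144088 = -119659/25 - 44927/144088 = -17242549167/3602200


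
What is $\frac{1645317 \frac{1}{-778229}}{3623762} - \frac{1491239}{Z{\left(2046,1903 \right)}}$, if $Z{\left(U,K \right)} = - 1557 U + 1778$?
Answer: $\frac{2102731367801390737}{4489405781475971156} \approx 0.46838$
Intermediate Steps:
$Z{\left(U,K \right)} = 1778 - 1557 U$
$\frac{1645317 \frac{1}{-778229}}{3623762} - \frac{1491239}{Z{\left(2046,1903 \right)}} = \frac{1645317 \frac{1}{-778229}}{3623762} - \frac{1491239}{1778 - 3185622} = 1645317 \left(- \frac{1}{778229}\right) \frac{1}{3623762} - \frac{1491239}{1778 - 3185622} = \left(- \frac{1645317}{778229}\right) \frac{1}{3623762} - \frac{1491239}{-3183844} = - \frac{1645317}{2820116677498} - - \frac{1491239}{3183844} = - \frac{1645317}{2820116677498} + \frac{1491239}{3183844} = \frac{2102731367801390737}{4489405781475971156}$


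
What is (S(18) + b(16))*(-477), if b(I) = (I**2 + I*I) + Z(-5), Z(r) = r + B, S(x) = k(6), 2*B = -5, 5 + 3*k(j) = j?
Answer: -481611/2 ≈ -2.4081e+5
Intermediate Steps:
k(j) = -5/3 + j/3
B = -5/2 (B = (1/2)*(-5) = -5/2 ≈ -2.5000)
S(x) = 1/3 (S(x) = -5/3 + (1/3)*6 = -5/3 + 2 = 1/3)
Z(r) = -5/2 + r (Z(r) = r - 5/2 = -5/2 + r)
b(I) = -15/2 + 2*I**2 (b(I) = (I**2 + I*I) + (-5/2 - 5) = (I**2 + I**2) - 15/2 = 2*I**2 - 15/2 = -15/2 + 2*I**2)
(S(18) + b(16))*(-477) = (1/3 + (-15/2 + 2*16**2))*(-477) = (1/3 + (-15/2 + 2*256))*(-477) = (1/3 + (-15/2 + 512))*(-477) = (1/3 + 1009/2)*(-477) = (3029/6)*(-477) = -481611/2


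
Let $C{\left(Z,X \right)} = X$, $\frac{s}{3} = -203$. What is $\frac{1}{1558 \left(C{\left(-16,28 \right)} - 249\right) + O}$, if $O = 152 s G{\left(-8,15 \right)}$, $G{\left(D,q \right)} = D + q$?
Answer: $- \frac{1}{992294} \approx -1.0078 \cdot 10^{-6}$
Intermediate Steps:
$s = -609$ ($s = 3 \left(-203\right) = -609$)
$O = -647976$ ($O = 152 \left(-609\right) \left(-8 + 15\right) = \left(-92568\right) 7 = -647976$)
$\frac{1}{1558 \left(C{\left(-16,28 \right)} - 249\right) + O} = \frac{1}{1558 \left(28 - 249\right) - 647976} = \frac{1}{1558 \left(-221\right) - 647976} = \frac{1}{-344318 - 647976} = \frac{1}{-992294} = - \frac{1}{992294}$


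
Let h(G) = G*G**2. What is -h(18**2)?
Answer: -34012224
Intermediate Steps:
h(G) = G**3
-h(18**2) = -(18**2)**3 = -1*324**3 = -1*34012224 = -34012224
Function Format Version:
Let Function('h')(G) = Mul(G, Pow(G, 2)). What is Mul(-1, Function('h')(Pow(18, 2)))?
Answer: -34012224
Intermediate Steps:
Function('h')(G) = Pow(G, 3)
Mul(-1, Function('h')(Pow(18, 2))) = Mul(-1, Pow(Pow(18, 2), 3)) = Mul(-1, Pow(324, 3)) = Mul(-1, 34012224) = -34012224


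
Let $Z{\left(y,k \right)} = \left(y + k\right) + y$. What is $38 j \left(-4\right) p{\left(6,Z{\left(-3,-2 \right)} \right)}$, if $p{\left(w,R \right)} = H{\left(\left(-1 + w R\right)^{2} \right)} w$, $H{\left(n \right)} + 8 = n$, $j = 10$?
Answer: $-21824160$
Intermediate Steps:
$H{\left(n \right)} = -8 + n$
$Z{\left(y,k \right)} = k + 2 y$ ($Z{\left(y,k \right)} = \left(k + y\right) + y = k + 2 y$)
$p{\left(w,R \right)} = w \left(-8 + \left(-1 + R w\right)^{2}\right)$ ($p{\left(w,R \right)} = \left(-8 + \left(-1 + w R\right)^{2}\right) w = \left(-8 + \left(-1 + R w\right)^{2}\right) w = w \left(-8 + \left(-1 + R w\right)^{2}\right)$)
$38 j \left(-4\right) p{\left(6,Z{\left(-3,-2 \right)} \right)} = 38 \cdot 10 \left(-4\right) 6 \left(-8 + \left(-1 + \left(-2 + 2 \left(-3\right)\right) 6\right)^{2}\right) = 38 \left(-40\right) 6 \left(-8 + \left(-1 + \left(-2 - 6\right) 6\right)^{2}\right) = - 1520 \cdot 6 \left(-8 + \left(-1 - 48\right)^{2}\right) = - 1520 \cdot 6 \left(-8 + \left(-49\right)^{2}\right) = - 1520 \cdot 6 \left(-8 + 2401\right) = - 1520 \cdot 6 \cdot 2393 = \left(-1520\right) 14358 = -21824160$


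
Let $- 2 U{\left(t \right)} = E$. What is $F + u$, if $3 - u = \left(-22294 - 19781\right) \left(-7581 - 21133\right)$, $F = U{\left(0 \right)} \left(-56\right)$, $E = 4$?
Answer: $-1208141435$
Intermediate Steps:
$U{\left(t \right)} = -2$ ($U{\left(t \right)} = \left(- \frac{1}{2}\right) 4 = -2$)
$F = 112$ ($F = \left(-2\right) \left(-56\right) = 112$)
$u = -1208141547$ ($u = 3 - \left(-22294 - 19781\right) \left(-7581 - 21133\right) = 3 - \left(-42075\right) \left(-28714\right) = 3 - 1208141550 = -1208141547$)
$F + u = 112 - 1208141547 = -1208141435$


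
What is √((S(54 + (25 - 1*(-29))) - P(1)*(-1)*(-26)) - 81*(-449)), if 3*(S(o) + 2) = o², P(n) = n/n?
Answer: 7*√821 ≈ 200.57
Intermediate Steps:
P(n) = 1
S(o) = -2 + o²/3
√((S(54 + (25 - 1*(-29))) - P(1)*(-1)*(-26)) - 81*(-449)) = √(((-2 + (54 + (25 - 1*(-29)))²/3) - 1*(-1)*(-26)) - 81*(-449)) = √(((-2 + (54 + (25 + 29))²/3) - (-1)*(-26)) + 36369) = √(((-2 + (54 + 54)²/3) - 1*26) + 36369) = √(((-2 + (⅓)*108²) - 26) + 36369) = √(((-2 + (⅓)*11664) - 26) + 36369) = √(((-2 + 3888) - 26) + 36369) = √((3886 - 26) + 36369) = √(3860 + 36369) = √40229 = 7*√821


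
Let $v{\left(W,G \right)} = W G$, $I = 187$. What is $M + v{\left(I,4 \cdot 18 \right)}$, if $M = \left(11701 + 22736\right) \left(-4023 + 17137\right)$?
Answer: $451620282$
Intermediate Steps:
$M = 451606818$ ($M = 34437 \cdot 13114 = 451606818$)
$v{\left(W,G \right)} = G W$
$M + v{\left(I,4 \cdot 18 \right)} = 451606818 + 4 \cdot 18 \cdot 187 = 451606818 + 72 \cdot 187 = 451606818 + 13464 = 451620282$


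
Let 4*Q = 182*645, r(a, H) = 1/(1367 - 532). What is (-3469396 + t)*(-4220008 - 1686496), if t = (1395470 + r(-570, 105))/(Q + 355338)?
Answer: 4388185265929330068944/214141595 ≈ 2.0492e+13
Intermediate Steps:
r(a, H) = 1/835
Q = 58695/2 (Q = (182*645)/4 = (1/4)*117390 = 58695/2 ≈ 29348.)
t = 776811634/214141595 (t = (1395470 + 1/835)/(58695/2 + 355338) = 1165217451/(835*(769371/2)) = (1165217451/835)*(2/769371) = 776811634/214141595 ≈ 3.6276)
(-3469396 + t)*(-4220008 - 1686496) = (-3469396 + 776811634/214141595)*(-4220008 - 1686496) = -742941216314986/214141595*(-5906504) = 4388185265929330068944/214141595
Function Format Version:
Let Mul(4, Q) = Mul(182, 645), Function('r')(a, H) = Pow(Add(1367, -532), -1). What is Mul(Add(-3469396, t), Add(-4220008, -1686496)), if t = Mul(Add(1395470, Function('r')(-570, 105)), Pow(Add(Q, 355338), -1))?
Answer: Rational(4388185265929330068944, 214141595) ≈ 2.0492e+13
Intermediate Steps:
Function('r')(a, H) = Rational(1, 835) (Function('r')(a, H) = Pow(835, -1) = Rational(1, 835))
Q = Rational(58695, 2) (Q = Mul(Rational(1, 4), Mul(182, 645)) = Mul(Rational(1, 4), 117390) = Rational(58695, 2) ≈ 29348.)
t = Rational(776811634, 214141595) (t = Mul(Add(1395470, Rational(1, 835)), Pow(Add(Rational(58695, 2), 355338), -1)) = Mul(Rational(1165217451, 835), Pow(Rational(769371, 2), -1)) = Mul(Rational(1165217451, 835), Rational(2, 769371)) = Rational(776811634, 214141595) ≈ 3.6276)
Mul(Add(-3469396, t), Add(-4220008, -1686496)) = Mul(Add(-3469396, Rational(776811634, 214141595)), Add(-4220008, -1686496)) = Mul(Rational(-742941216314986, 214141595), -5906504) = Rational(4388185265929330068944, 214141595)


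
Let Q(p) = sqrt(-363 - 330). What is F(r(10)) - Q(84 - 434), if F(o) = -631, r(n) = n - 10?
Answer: -631 - 3*I*sqrt(77) ≈ -631.0 - 26.325*I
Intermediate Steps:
r(n) = -10 + n
Q(p) = 3*I*sqrt(77) (Q(p) = sqrt(-693) = 3*I*sqrt(77))
F(r(10)) - Q(84 - 434) = -631 - 3*I*sqrt(77)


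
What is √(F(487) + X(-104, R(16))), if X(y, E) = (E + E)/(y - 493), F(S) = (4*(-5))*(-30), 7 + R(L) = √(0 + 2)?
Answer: √(213853758 - 1194*√2)/597 ≈ 24.495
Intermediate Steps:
R(L) = -7 + √2 (R(L) = -7 + √(0 + 2) = -7 + √2)
F(S) = 600 (F(S) = -20*(-30) = 600)
X(y, E) = 2*E/(-493 + y) (X(y, E) = (2*E)/(-493 + y) = 2*E/(-493 + y))
√(F(487) + X(-104, R(16))) = √(600 + 2*(-7 + √2)/(-493 - 104)) = √(600 + 2*(-7 + √2)/(-597)) = √(600 + 2*(-7 + √2)*(-1/597)) = √(600 + (14/597 - 2*√2/597)) = √(358214/597 - 2*√2/597)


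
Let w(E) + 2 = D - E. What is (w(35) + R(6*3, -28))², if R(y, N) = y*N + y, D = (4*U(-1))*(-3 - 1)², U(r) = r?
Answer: 344569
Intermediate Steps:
D = -64 (D = (4*(-1))*(-3 - 1)² = -4*(-4)² = -4*16 = -64)
R(y, N) = y + N*y (R(y, N) = N*y + y = y + N*y)
w(E) = -66 - E (w(E) = -2 + (-64 - E) = -66 - E)
(w(35) + R(6*3, -28))² = ((-66 - 1*35) + (6*3)*(1 - 28))² = ((-66 - 35) + 18*(-27))² = (-101 - 486)² = (-587)² = 344569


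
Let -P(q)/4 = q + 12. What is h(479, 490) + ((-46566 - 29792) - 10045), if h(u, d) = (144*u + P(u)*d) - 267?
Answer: -980054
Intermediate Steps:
P(q) = -48 - 4*q (P(q) = -4*(q + 12) = -4*(12 + q) = -48 - 4*q)
h(u, d) = -267 + 144*u + d*(-48 - 4*u) (h(u, d) = (144*u + (-48 - 4*u)*d) - 267 = (144*u + d*(-48 - 4*u)) - 267 = -267 + 144*u + d*(-48 - 4*u))
h(479, 490) + ((-46566 - 29792) - 10045) = (-267 + 144*479 - 4*490*(12 + 479)) + ((-46566 - 29792) - 10045) = (-267 + 68976 - 4*490*491) + (-76358 - 10045) = (-267 + 68976 - 962360) - 86403 = -893651 - 86403 = -980054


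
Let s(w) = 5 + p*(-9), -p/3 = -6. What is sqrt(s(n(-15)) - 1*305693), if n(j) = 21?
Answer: 5*I*sqrt(12234) ≈ 553.04*I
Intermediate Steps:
p = 18 (p = -3*(-6) = 18)
s(w) = -157 (s(w) = 5 + 18*(-9) = 5 - 162 = -157)
sqrt(s(n(-15)) - 1*305693) = sqrt(-157 - 1*305693) = sqrt(-157 - 305693) = sqrt(-305850) = 5*I*sqrt(12234)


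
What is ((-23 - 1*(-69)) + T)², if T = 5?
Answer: 2601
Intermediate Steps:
((-23 - 1*(-69)) + T)² = ((-23 - 1*(-69)) + 5)² = ((-23 + 69) + 5)² = (46 + 5)² = 51² = 2601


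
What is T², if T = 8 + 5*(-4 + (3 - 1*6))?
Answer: 729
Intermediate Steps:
T = -27 (T = 8 + 5*(-4 + (3 - 6)) = 8 + 5*(-4 - 3) = 8 + 5*(-7) = 8 - 35 = -27)
T² = (-27)² = 729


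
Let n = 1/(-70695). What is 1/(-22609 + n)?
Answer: -70695/1598343256 ≈ -4.4230e-5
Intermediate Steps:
n = -1/70695 ≈ -1.4145e-5
1/(-22609 + n) = 1/(-22609 - 1/70695) = 1/(-1598343256/70695) = -70695/1598343256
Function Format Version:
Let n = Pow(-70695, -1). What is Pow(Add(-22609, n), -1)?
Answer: Rational(-70695, 1598343256) ≈ -4.4230e-5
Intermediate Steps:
n = Rational(-1, 70695) ≈ -1.4145e-5
Pow(Add(-22609, n), -1) = Pow(Add(-22609, Rational(-1, 70695)), -1) = Pow(Rational(-1598343256, 70695), -1) = Rational(-70695, 1598343256)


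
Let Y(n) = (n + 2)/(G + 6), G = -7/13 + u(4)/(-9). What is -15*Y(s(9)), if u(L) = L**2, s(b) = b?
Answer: -19305/431 ≈ -44.791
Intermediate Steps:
G = -271/117 (G = -7/13 + 4**2/(-9) = -7*1/13 + 16*(-1/9) = -7/13 - 16/9 = -271/117 ≈ -2.3162)
Y(n) = 234/431 + 117*n/431 (Y(n) = (n + 2)/(-271/117 + 6) = (2 + n)/(431/117) = (2 + n)*(117/431) = 234/431 + 117*n/431)
-15*Y(s(9)) = -15*(234/431 + (117/431)*9) = -15*(234/431 + 1053/431) = -15*1287/431 = -19305/431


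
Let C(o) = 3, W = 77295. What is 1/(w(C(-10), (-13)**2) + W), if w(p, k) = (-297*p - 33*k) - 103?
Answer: 1/70724 ≈ 1.4139e-5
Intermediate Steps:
w(p, k) = -103 - 297*p - 33*k
1/(w(C(-10), (-13)**2) + W) = 1/((-103 - 297*3 - 33*(-13)**2) + 77295) = 1/((-103 - 891 - 33*169) + 77295) = 1/((-103 - 891 - 5577) + 77295) = 1/(-6571 + 77295) = 1/70724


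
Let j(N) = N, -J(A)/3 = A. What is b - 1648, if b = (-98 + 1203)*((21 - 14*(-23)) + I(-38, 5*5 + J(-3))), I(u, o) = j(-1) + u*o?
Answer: -1051398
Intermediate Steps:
J(A) = -3*A
I(u, o) = -1 + o*u (I(u, o) = -1 + u*o = -1 + o*u)
b = -1049750 (b = (-98 + 1203)*((21 - 14*(-23)) + (-1 + (5*5 - 3*(-3))*(-38))) = 1105*((21 + 322) + (-1 + (25 + 9)*(-38))) = 1105*(343 + (-1 + 34*(-38))) = 1105*(343 + (-1 - 1292)) = 1105*(343 - 1293) = 1105*(-950) = -1049750)
b - 1648 = -1049750 - 1648 = -1051398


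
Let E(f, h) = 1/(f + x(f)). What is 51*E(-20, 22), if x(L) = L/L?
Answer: -51/19 ≈ -2.6842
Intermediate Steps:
x(L) = 1
E(f, h) = 1/(1 + f) (E(f, h) = 1/(f + 1) = 1/(1 + f))
51*E(-20, 22) = 51/(1 - 20) = 51/(-19) = 51*(-1/19) = -51/19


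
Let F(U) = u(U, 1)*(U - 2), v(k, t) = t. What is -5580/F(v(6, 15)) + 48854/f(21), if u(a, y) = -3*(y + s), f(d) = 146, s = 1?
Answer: 385441/949 ≈ 406.15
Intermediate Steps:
u(a, y) = -3 - 3*y (u(a, y) = -3*(y + 1) = -3*(1 + y) = -3 - 3*y)
F(U) = 12 - 6*U (F(U) = (-3 - 3*1)*(U - 2) = (-3 - 3)*(-2 + U) = -6*(-2 + U) = 12 - 6*U)
-5580/F(v(6, 15)) + 48854/f(21) = -5580/(12 - 6*15) + 48854/146 = -5580/(12 - 90) + 48854*(1/146) = -5580/(-78) + 24427/73 = -5580*(-1/78) + 24427/73 = 930/13 + 24427/73 = 385441/949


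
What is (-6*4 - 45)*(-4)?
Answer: 276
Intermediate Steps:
(-6*4 - 45)*(-4) = (-24 - 45)*(-4) = -69*(-4) = 276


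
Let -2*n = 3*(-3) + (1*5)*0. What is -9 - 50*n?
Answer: -234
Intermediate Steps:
n = 9/2 (n = -(3*(-3) + (1*5)*0)/2 = -(-9 + 5*0)/2 = -(-9 + 0)/2 = -½*(-9) = 9/2 ≈ 4.5000)
-9 - 50*n = -9 - 50*9/2 = -9 - 225 = -234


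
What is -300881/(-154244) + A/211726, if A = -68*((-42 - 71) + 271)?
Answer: 31023566535/16328732572 ≈ 1.8999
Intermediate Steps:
A = -10744 (A = -68*(-113 + 271) = -68*158 = -10744)
-300881/(-154244) + A/211726 = -300881/(-154244) - 10744/211726 = -300881*(-1/154244) - 10744*1/211726 = 300881/154244 - 5372/105863 = 31023566535/16328732572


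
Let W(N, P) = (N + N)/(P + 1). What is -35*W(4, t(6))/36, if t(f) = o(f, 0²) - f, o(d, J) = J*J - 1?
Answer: 35/27 ≈ 1.2963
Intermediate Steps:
o(d, J) = -1 + J² (o(d, J) = J² - 1 = -1 + J²)
t(f) = -1 - f (t(f) = (-1 + (0²)²) - f = (-1 + 0²) - f = (-1 + 0) - f = -1 - f)
W(N, P) = 2*N/(1 + P) (W(N, P) = (2*N)/(1 + P) = 2*N/(1 + P))
-35*W(4, t(6))/36 = -70*4/(1 + (-1 - 1*6))/36 = -70*4/(1 + (-1 - 6))*(1/36) = -70*4/(1 - 7)*(1/36) = -70*4/(-6)*(1/36) = -70*4*(-1)/6*(1/36) = -35*(-4/3)*(1/36) = (140/3)*(1/36) = 35/27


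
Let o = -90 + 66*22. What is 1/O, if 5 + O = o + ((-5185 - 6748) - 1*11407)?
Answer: -1/21983 ≈ -4.5490e-5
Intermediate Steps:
o = 1362 (o = -90 + 1452 = 1362)
O = -21983 (O = -5 + (1362 + ((-5185 - 6748) - 1*11407)) = -5 + (1362 + (-11933 - 11407)) = -5 + (1362 - 23340) = -5 - 21978 = -21983)
1/O = 1/(-21983) = -1/21983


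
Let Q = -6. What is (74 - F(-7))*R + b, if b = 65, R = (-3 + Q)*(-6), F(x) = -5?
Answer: 4331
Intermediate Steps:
R = 54 (R = (-3 - 6)*(-6) = -9*(-6) = 54)
(74 - F(-7))*R + b = (74 - 1*(-5))*54 + 65 = (74 + 5)*54 + 65 = 79*54 + 65 = 4266 + 65 = 4331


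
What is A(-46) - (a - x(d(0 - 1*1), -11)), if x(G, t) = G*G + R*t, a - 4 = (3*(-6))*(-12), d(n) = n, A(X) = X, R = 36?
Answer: -661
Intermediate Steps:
a = 220 (a = 4 + (3*(-6))*(-12) = 4 - 18*(-12) = 4 + 216 = 220)
x(G, t) = G² + 36*t (x(G, t) = G*G + 36*t = G² + 36*t)
A(-46) - (a - x(d(0 - 1*1), -11)) = -46 - (220 - ((0 - 1*1)² + 36*(-11))) = -46 - (220 - ((0 - 1)² - 396)) = -46 - (220 - ((-1)² - 396)) = -46 - (220 - (1 - 396)) = -46 - (220 - 1*(-395)) = -46 - (220 + 395) = -46 - 1*615 = -46 - 615 = -661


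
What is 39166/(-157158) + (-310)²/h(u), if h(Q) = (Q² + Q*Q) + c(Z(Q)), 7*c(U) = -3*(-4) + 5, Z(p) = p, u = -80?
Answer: 51105123589/7042014243 ≈ 7.2572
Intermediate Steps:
c(U) = 17/7 (c(U) = (-3*(-4) + 5)/7 = (12 + 5)/7 = (⅐)*17 = 17/7)
h(Q) = 17/7 + 2*Q² (h(Q) = (Q² + Q*Q) + 17/7 = (Q² + Q²) + 17/7 = 2*Q² + 17/7 = 17/7 + 2*Q²)
39166/(-157158) + (-310)²/h(u) = 39166/(-157158) + (-310)²/(17/7 + 2*(-80)²) = 39166*(-1/157158) + 96100/(17/7 + 2*6400) = -19583/78579 + 96100/(17/7 + 12800) = -19583/78579 + 96100/(89617/7) = -19583/78579 + 96100*(7/89617) = -19583/78579 + 672700/89617 = 51105123589/7042014243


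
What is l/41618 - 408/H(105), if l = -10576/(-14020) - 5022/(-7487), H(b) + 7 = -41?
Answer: 9283200629793/1092136850830 ≈ 8.5000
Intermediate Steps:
H(b) = -48 (H(b) = -7 - 41 = -48)
l = 37397738/26241935 (l = -10576*(-1/14020) - 5022*(-1/7487) = 2644/3505 + 5022/7487 = 37397738/26241935 ≈ 1.4251)
l/41618 - 408/H(105) = (37397738/26241935)/41618 - 408/(-48) = (37397738/26241935)*(1/41618) - 408*(-1/48) = 18698869/546068425415 + 17/2 = 9283200629793/1092136850830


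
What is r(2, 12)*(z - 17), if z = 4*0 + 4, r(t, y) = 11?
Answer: -143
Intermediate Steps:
z = 4 (z = 0 + 4 = 4)
r(2, 12)*(z - 17) = 11*(4 - 17) = 11*(-13) = -143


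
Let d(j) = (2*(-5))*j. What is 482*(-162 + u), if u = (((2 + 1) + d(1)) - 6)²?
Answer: 3374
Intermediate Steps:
d(j) = -10*j
u = 169 (u = (((2 + 1) - 10*1) - 6)² = ((3 - 10) - 6)² = (-7 - 6)² = (-13)² = 169)
482*(-162 + u) = 482*(-162 + 169) = 482*7 = 3374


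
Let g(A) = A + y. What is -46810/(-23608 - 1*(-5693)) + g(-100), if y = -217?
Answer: -1126449/3583 ≈ -314.39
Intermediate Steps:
g(A) = -217 + A (g(A) = A - 217 = -217 + A)
-46810/(-23608 - 1*(-5693)) + g(-100) = -46810/(-23608 - 1*(-5693)) + (-217 - 100) = -46810/(-23608 + 5693) - 317 = -46810/(-17915) - 317 = -46810*(-1/17915) - 317 = 9362/3583 - 317 = -1126449/3583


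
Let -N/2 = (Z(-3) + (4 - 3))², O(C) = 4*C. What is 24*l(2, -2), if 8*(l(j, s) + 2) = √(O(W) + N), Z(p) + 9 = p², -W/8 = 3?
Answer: -48 + 21*I*√2 ≈ -48.0 + 29.698*I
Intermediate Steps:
W = -24 (W = -8*3 = -24)
Z(p) = -9 + p²
N = -2 (N = -2*((-9 + (-3)²) + (4 - 3))² = -2*((-9 + 9) + 1)² = -2*(0 + 1)² = -2*1² = -2*1 = -2)
l(j, s) = -2 + 7*I*√2/8 (l(j, s) = -2 + √(4*(-24) - 2)/8 = -2 + √(-96 - 2)/8 = -2 + √(-98)/8 = -2 + (7*I*√2)/8 = -2 + 7*I*√2/8)
24*l(2, -2) = 24*(-2 + 7*I*√2/8) = -48 + 21*I*√2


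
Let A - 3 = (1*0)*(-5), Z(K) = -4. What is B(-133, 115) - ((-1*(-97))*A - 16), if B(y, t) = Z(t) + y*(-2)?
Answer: -13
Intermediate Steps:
B(y, t) = -4 - 2*y (B(y, t) = -4 + y*(-2) = -4 - 2*y)
A = 3 (A = 3 + (1*0)*(-5) = 3 + 0*(-5) = 3 + 0 = 3)
B(-133, 115) - ((-1*(-97))*A - 16) = (-4 - 2*(-133)) - (-1*(-97)*3 - 16) = (-4 + 266) - (97*3 - 16) = 262 - (291 - 16) = 262 - 1*275 = 262 - 275 = -13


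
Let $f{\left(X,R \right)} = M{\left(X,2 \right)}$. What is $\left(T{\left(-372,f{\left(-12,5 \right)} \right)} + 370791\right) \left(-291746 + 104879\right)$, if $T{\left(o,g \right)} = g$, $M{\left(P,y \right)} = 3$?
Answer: $-69289162398$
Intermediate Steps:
$f{\left(X,R \right)} = 3$
$\left(T{\left(-372,f{\left(-12,5 \right)} \right)} + 370791\right) \left(-291746 + 104879\right) = \left(3 + 370791\right) \left(-291746 + 104879\right) = 370794 \left(-186867\right) = -69289162398$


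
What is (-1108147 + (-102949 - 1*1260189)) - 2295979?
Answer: -4767264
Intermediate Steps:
(-1108147 + (-102949 - 1*1260189)) - 2295979 = (-1108147 + (-102949 - 1260189)) - 2295979 = (-1108147 - 1363138) - 2295979 = -2471285 - 2295979 = -4767264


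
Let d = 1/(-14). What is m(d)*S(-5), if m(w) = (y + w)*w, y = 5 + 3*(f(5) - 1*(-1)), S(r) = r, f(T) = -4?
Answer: -285/196 ≈ -1.4541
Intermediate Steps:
d = -1/14 ≈ -0.071429
y = -4 (y = 5 + 3*(-4 - 1*(-1)) = 5 + 3*(-4 + 1) = 5 + 3*(-3) = 5 - 9 = -4)
m(w) = w*(-4 + w) (m(w) = (-4 + w)*w = w*(-4 + w))
m(d)*S(-5) = -(-4 - 1/14)/14*(-5) = -1/14*(-57/14)*(-5) = (57/196)*(-5) = -285/196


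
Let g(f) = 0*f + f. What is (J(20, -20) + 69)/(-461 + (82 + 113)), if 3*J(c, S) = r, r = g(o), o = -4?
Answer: -29/114 ≈ -0.25439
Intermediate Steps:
g(f) = f (g(f) = 0 + f = f)
r = -4
J(c, S) = -4/3 (J(c, S) = (⅓)*(-4) = -4/3)
(J(20, -20) + 69)/(-461 + (82 + 113)) = (-4/3 + 69)/(-461 + (82 + 113)) = 203/(3*(-461 + 195)) = (203/3)/(-266) = (203/3)*(-1/266) = -29/114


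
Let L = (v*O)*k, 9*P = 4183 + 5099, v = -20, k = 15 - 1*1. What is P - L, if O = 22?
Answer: 21574/3 ≈ 7191.3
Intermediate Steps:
k = 14 (k = 15 - 1 = 14)
P = 3094/3 (P = (4183 + 5099)/9 = (⅑)*9282 = 3094/3 ≈ 1031.3)
L = -6160 (L = -20*22*14 = -440*14 = -6160)
P - L = 3094/3 - 1*(-6160) = 3094/3 + 6160 = 21574/3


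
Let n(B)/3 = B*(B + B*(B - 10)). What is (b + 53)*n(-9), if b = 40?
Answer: -406782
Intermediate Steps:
n(B) = 3*B*(B + B*(-10 + B)) (n(B) = 3*(B*(B + B*(B - 10))) = 3*(B*(B + B*(-10 + B))) = 3*B*(B + B*(-10 + B)))
(b + 53)*n(-9) = (40 + 53)*(3*(-9)²*(-9 - 9)) = 93*(3*81*(-18)) = 93*(-4374) = -406782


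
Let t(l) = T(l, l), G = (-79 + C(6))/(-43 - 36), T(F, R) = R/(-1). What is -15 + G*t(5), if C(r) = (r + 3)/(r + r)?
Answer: -6305/316 ≈ -19.953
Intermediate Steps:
C(r) = (3 + r)/(2*r) (C(r) = (3 + r)/((2*r)) = (3 + r)*(1/(2*r)) = (3 + r)/(2*r))
T(F, R) = -R (T(F, R) = R*(-1) = -R)
G = 313/316 (G = (-79 + (½)*(3 + 6)/6)/(-43 - 36) = (-79 + (½)*(⅙)*9)/(-79) = (-79 + ¾)*(-1/79) = -313/4*(-1/79) = 313/316 ≈ 0.99051)
t(l) = -l
-15 + G*t(5) = -15 + 313*(-1*5)/316 = -15 + (313/316)*(-5) = -15 - 1565/316 = -6305/316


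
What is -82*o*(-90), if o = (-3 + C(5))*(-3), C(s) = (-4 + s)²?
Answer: 44280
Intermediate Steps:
o = 6 (o = (-3 + (-4 + 5)²)*(-3) = (-3 + 1²)*(-3) = (-3 + 1)*(-3) = -2*(-3) = 6)
-82*o*(-90) = -82*6*(-90) = -492*(-90) = 44280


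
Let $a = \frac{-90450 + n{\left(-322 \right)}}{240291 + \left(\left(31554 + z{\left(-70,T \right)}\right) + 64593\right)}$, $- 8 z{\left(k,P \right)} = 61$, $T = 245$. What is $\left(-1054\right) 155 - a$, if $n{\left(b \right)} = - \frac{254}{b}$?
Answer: $- \frac{70791751409926}{433322323} \approx -1.6337 \cdot 10^{5}$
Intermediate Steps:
$z{\left(k,P \right)} = - \frac{61}{8}$ ($z{\left(k,P \right)} = \left(- \frac{1}{8}\right) 61 = - \frac{61}{8}$)
$a = - \frac{116498584}{433322323}$ ($a = \frac{-90450 - \frac{254}{-322}}{240291 + \left(\left(31554 - \frac{61}{8}\right) + 64593\right)} = \frac{-90450 - - \frac{127}{161}}{240291 + \left(\frac{252371}{8} + 64593\right)} = \frac{-90450 + \frac{127}{161}}{240291 + \frac{769115}{8}} = - \frac{14562323}{161 \cdot \frac{2691443}{8}} = \left(- \frac{14562323}{161}\right) \frac{8}{2691443} = - \frac{116498584}{433322323} \approx -0.26885$)
$\left(-1054\right) 155 - a = \left(-1054\right) 155 - - \frac{116498584}{433322323} = -163370 + \frac{116498584}{433322323} = - \frac{70791751409926}{433322323}$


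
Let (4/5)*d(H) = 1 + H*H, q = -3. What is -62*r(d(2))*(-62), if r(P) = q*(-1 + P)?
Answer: -60543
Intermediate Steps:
d(H) = 5/4 + 5*H**2/4 (d(H) = 5*(1 + H*H)/4 = 5*(1 + H**2)/4 = 5/4 + 5*H**2/4)
r(P) = 3 - 3*P (r(P) = -3*(-1 + P) = 3 - 3*P)
-62*r(d(2))*(-62) = -62*(3 - 3*(5/4 + (5/4)*2**2))*(-62) = -62*(3 - 3*(5/4 + (5/4)*4))*(-62) = -62*(3 - 3*(5/4 + 5))*(-62) = -62*(3 - 3*25/4)*(-62) = -62*(3 - 75/4)*(-62) = -62*(-63/4)*(-62) = (1953/2)*(-62) = -60543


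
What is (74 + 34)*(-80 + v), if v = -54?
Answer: -14472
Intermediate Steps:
(74 + 34)*(-80 + v) = (74 + 34)*(-80 - 54) = 108*(-134) = -14472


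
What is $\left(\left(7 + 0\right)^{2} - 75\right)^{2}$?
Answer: $676$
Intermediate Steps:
$\left(\left(7 + 0\right)^{2} - 75\right)^{2} = \left(7^{2} - 75\right)^{2} = \left(49 - 75\right)^{2} = \left(-26\right)^{2} = 676$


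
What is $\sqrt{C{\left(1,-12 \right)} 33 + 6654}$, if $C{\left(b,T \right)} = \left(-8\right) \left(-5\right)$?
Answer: $3 \sqrt{886} \approx 89.297$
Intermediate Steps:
$C{\left(b,T \right)} = 40$
$\sqrt{C{\left(1,-12 \right)} 33 + 6654} = \sqrt{40 \cdot 33 + 6654} = \sqrt{1320 + 6654} = \sqrt{7974} = 3 \sqrt{886}$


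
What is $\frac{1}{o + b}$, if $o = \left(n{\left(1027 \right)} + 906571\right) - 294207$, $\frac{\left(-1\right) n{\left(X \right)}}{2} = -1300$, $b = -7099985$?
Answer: $- \frac{1}{6485021} \approx -1.542 \cdot 10^{-7}$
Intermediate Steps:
$n{\left(X \right)} = 2600$ ($n{\left(X \right)} = \left(-2\right) \left(-1300\right) = 2600$)
$o = 614964$ ($o = \left(2600 + 906571\right) - 294207 = 909171 - 294207 = 614964$)
$\frac{1}{o + b} = \frac{1}{614964 - 7099985} = \frac{1}{-6485021} = - \frac{1}{6485021}$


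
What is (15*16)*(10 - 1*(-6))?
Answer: 3840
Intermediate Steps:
(15*16)*(10 - 1*(-6)) = 240*(10 + 6) = 240*16 = 3840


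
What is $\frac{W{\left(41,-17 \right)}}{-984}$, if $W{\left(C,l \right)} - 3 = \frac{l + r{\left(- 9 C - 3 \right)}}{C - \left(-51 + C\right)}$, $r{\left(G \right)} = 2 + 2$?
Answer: $- \frac{35}{12546} \approx -0.0027897$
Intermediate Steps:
$r{\left(G \right)} = 4$
$W{\left(C,l \right)} = \frac{157}{51} + \frac{l}{51}$ ($W{\left(C,l \right)} = 3 + \frac{l + 4}{C - \left(-51 + C\right)} = 3 + \frac{4 + l}{51} = 3 + \left(4 + l\right) \frac{1}{51} = 3 + \left(\frac{4}{51} + \frac{l}{51}\right) = \frac{157}{51} + \frac{l}{51}$)
$\frac{W{\left(41,-17 \right)}}{-984} = \frac{\frac{157}{51} + \frac{1}{51} \left(-17\right)}{-984} = \left(\frac{157}{51} - \frac{1}{3}\right) \left(- \frac{1}{984}\right) = \frac{140}{51} \left(- \frac{1}{984}\right) = - \frac{35}{12546}$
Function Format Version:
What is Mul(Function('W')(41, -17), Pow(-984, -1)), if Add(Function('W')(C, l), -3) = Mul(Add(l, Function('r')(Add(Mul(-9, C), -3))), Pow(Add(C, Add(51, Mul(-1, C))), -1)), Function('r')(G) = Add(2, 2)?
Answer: Rational(-35, 12546) ≈ -0.0027897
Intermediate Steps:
Function('r')(G) = 4
Function('W')(C, l) = Add(Rational(157, 51), Mul(Rational(1, 51), l)) (Function('W')(C, l) = Add(3, Mul(Add(l, 4), Pow(Add(C, Add(51, Mul(-1, C))), -1))) = Add(3, Mul(Add(4, l), Pow(51, -1))) = Add(3, Mul(Add(4, l), Rational(1, 51))) = Add(3, Add(Rational(4, 51), Mul(Rational(1, 51), l))) = Add(Rational(157, 51), Mul(Rational(1, 51), l)))
Mul(Function('W')(41, -17), Pow(-984, -1)) = Mul(Add(Rational(157, 51), Mul(Rational(1, 51), -17)), Pow(-984, -1)) = Mul(Add(Rational(157, 51), Rational(-1, 3)), Rational(-1, 984)) = Mul(Rational(140, 51), Rational(-1, 984)) = Rational(-35, 12546)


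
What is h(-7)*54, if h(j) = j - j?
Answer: 0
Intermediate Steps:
h(j) = 0
h(-7)*54 = 0*54 = 0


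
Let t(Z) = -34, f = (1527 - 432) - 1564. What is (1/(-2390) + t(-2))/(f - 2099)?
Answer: 27087/2045840 ≈ 0.013240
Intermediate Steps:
f = -469 (f = 1095 - 1564 = -469)
(1/(-2390) + t(-2))/(f - 2099) = (1/(-2390) - 34)/(-469 - 2099) = (-1/2390 - 34)/(-2568) = -81261/2390*(-1/2568) = 27087/2045840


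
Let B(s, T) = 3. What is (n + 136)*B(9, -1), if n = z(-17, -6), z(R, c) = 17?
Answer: 459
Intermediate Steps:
n = 17
(n + 136)*B(9, -1) = (17 + 136)*3 = 153*3 = 459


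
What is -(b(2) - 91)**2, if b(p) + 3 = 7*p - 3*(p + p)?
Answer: -8464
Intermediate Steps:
b(p) = -3 + p (b(p) = -3 + (7*p - 3*(p + p)) = -3 + (7*p - 6*p) = -3 + p)
-(b(2) - 91)**2 = -((-3 + 2) - 91)**2 = -(-1 - 91)**2 = -1*(-92)**2 = -1*8464 = -8464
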